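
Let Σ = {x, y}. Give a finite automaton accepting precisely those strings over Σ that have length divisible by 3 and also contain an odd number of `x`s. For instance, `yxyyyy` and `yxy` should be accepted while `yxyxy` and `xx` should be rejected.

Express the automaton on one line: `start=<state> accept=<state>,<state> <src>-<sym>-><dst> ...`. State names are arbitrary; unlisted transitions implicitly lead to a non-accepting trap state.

Build one automaton per condition and run them in lockstep. One (3 states) tracks the input length modulo 3; the other (2 states) tracks the count of `x`s modulo 2. Each combined state is a pair, one component from each; accept when both components accept.
        x   y  
>  S0   S1  S2 
   S1   S3  S4 
   S2   S4  S3 
   S3   S5  S0 
   S4   S0  S5 
 * S5   S2  S1 
(> = start, * = accepting)

start=S0 accept=S5 S0-x->S1 S0-y->S2 S1-x->S3 S1-y->S4 S2-x->S4 S2-y->S3 S3-x->S5 S3-y->S0 S4-x->S0 S4-y->S5 S5-x->S2 S5-y->S1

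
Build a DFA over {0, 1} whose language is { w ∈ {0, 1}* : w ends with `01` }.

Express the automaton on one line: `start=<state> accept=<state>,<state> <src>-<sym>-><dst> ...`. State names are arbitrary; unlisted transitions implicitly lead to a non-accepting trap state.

start=s0 accept=s2 s0-0->s1 s0-1->s0 s1-0->s1 s1-1->s2 s2-0->s1 s2-1->s0

Remember how much of `01` the current input suffix matches. State s0 means no match yet; s1 means the last symbol is `0`; s2 means the last 2 symbols are `01`. Only s2 accepts. On a mismatch, fall back to the longest proper suffix that is still a prefix of `01`.
A 3-state machine:
        0   1  
>  s0   s1  s0 
   s1   s1  s2 
 * s2   s1  s0 
(> = start, * = accepting)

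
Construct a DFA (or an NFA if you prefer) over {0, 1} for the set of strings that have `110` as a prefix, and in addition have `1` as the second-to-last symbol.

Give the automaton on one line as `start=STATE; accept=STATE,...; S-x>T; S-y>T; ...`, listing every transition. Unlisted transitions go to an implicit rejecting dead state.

Handle the two conditions separately and then intersect. The first has 5 states tracking whether the input so far still matches the prefix `110`; the second has 7 states tracking the last 2 symbols read. A product state is a pair (one from each), accepting exactly when both do. After merging equivalent states the machine shrinks.
8 states suffice.
        0   1  
>  s0   s1  s2 
   s1   s1  s1 
   s2   s1  s3 
   s3   s4  s1 
 * s4   s5  s6 
   s5   s5  s6 
   s6   s4  s7 
 * s7   s4  s7 
(> = start, * = accepting)

start=s0; accept=s4,s7; s0-0>s1; s0-1>s2; s1-0>s1; s1-1>s1; s2-0>s1; s2-1>s3; s3-0>s4; s3-1>s1; s4-0>s5; s4-1>s6; s5-0>s5; s5-1>s6; s6-0>s4; s6-1>s7; s7-0>s4; s7-1>s7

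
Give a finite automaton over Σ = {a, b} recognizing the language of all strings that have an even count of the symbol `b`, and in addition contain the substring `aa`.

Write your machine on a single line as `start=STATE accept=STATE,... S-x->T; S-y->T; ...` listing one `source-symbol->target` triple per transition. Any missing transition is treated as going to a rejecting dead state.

start=q0; accept=q3; q0-a->q1; q0-b->q2; q1-a->q3; q1-b->q2; q2-a->q4; q2-b->q0; q3-a->q3; q3-b->q5; q4-a->q5; q4-b->q0; q5-a->q5; q5-b->q3

Build one automaton per condition and run them in lockstep. One (2 states) tracks the count of `b`s modulo 2; the other (3 states) tracks whether and how much of `aa` has been seen. Each combined state is a pair, one component from each; accept when both components accept.
A 6-state machine:
        a   b  
>  q0   q1  q2 
   q1   q3  q2 
   q2   q4  q0 
 * q3   q3  q5 
   q4   q5  q0 
   q5   q5  q3 
(> = start, * = accepting)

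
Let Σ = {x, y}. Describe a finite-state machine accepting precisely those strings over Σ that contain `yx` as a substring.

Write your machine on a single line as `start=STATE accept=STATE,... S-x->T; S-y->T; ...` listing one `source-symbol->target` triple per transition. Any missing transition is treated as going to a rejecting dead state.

States s0..s1 record the length of the longest prefix of `yx` that matches the current input suffix. Reaching s2 means `yx` has been seen, and we stay there forever. Accept from s2.
3 states suffice.
        x   y  
>  s0   s0  s1 
   s1   s2  s1 
 * s2   s2  s2 
(> = start, * = accepting)

start=s0; accept=s2; s0-x->s0; s0-y->s1; s1-x->s2; s1-y->s1; s2-x->s2; s2-y->s2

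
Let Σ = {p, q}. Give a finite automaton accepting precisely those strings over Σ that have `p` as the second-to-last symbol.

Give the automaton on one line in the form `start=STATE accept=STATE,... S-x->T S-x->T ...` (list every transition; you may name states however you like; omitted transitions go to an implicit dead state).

start=s0 accept=s3,s4 s0-p->s1 s0-q->s2 s1-p->s3 s1-q->s4 s2-p->s5 s2-q->s6 s3-p->s3 s3-q->s4 s4-p->s5 s4-q->s6 s5-p->s3 s5-q->s4 s6-p->s5 s6-q->s6

A DFA must remember the last 2 symbols (since which symbol is second-to-last isn't known until the input ends). Use one state per possible window of the last ≤2 symbols; accept from those whose window starts with `p`.
        p   q  
>  s0   s1  s2 
   s1   s3  s4 
   s2   s5  s6 
 * s3   s3  s4 
 * s4   s5  s6 
   s5   s3  s4 
   s6   s5  s6 
(> = start, * = accepting)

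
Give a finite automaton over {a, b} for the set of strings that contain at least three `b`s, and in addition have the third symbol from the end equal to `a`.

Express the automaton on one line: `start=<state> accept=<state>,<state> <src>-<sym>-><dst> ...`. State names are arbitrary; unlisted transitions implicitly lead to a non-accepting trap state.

Handle the two conditions separately and then intersect. One (5 states) tracks the count of `b`s, saturating at 4; the other (15 states) tracks the last 3 symbols read. Each combined state is a pair, one component from each; accept when both components accept. After merging equivalent states the machine shrinks.
With 15 states:
          a    b  
>  q0     q0   q1 
   q1     q2   q3 
   q2     q2   q4 
   q3     q5   q6 
   q4     q5   q7 
   q5     q8   q9 
   q6    q10   q6 
 * q7    q10   q6 
   q8     q8  q11 
   q9    q12   q7 
   q10   q13   q9 
 * q11   q12   q7 
 * q12   q13   q9 
   q13   q14  q11 
 * q14   q14  q11 
(> = start, * = accepting)

start=q0 accept=q7,q11,q12,q14 q0-a->q0 q0-b->q1 q1-a->q2 q1-b->q3 q2-a->q2 q2-b->q4 q3-a->q5 q3-b->q6 q4-a->q5 q4-b->q7 q5-a->q8 q5-b->q9 q6-a->q10 q6-b->q6 q7-a->q10 q7-b->q6 q8-a->q8 q8-b->q11 q9-a->q12 q9-b->q7 q10-a->q13 q10-b->q9 q11-a->q12 q11-b->q7 q12-a->q13 q12-b->q9 q13-a->q14 q13-b->q11 q14-a->q14 q14-b->q11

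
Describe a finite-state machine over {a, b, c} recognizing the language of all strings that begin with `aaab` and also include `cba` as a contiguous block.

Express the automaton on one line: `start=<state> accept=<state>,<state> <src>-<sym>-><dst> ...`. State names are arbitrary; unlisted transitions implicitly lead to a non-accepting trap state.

start=s0 accept=s8 s0-a->s1 s0-b->s2 s0-c->s2 s1-a->s3 s1-b->s2 s1-c->s2 s2-a->s2 s2-b->s2 s2-c->s2 s3-a->s4 s3-b->s2 s3-c->s2 s4-a->s2 s4-b->s5 s4-c->s2 s5-a->s5 s5-b->s5 s5-c->s6 s6-a->s5 s6-b->s7 s6-c->s6 s7-a->s8 s7-b->s5 s7-c->s6 s8-a->s8 s8-b->s8 s8-c->s8

Build one automaton per condition and run them in lockstep. One (6 states) tracks whether the input so far still matches the prefix `aaab`; the other (4 states) tracks whether and how much of `cba` has been seen. Each combined state is a pair, one component from each; accept when both components accept. Equivalent product states are then merged.
With 9 states:
        a   b   c  
>  s0   s1  s2  s2 
   s1   s3  s2  s2 
   s2   s2  s2  s2 
   s3   s4  s2  s2 
   s4   s2  s5  s2 
   s5   s5  s5  s6 
   s6   s5  s7  s6 
   s7   s8  s5  s6 
 * s8   s8  s8  s8 
(> = start, * = accepting)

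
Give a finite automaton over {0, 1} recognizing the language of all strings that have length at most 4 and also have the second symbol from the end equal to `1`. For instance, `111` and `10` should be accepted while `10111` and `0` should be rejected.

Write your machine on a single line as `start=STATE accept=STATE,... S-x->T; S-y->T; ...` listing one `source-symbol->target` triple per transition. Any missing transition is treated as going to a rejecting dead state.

start=S0; accept=S5,S6,S9,S10; S0-0->S1; S0-1->S2; S1-0->S3; S1-1->S4; S2-0->S5; S2-1->S6; S3-0->S7; S3-1->S8; S4-0->S9; S4-1->S10; S5-0->S7; S5-1->S8; S6-0->S9; S6-1->S10; S7-0->S7; S7-1->S7; S8-0->S9; S8-1->S9; S9-0->S7; S9-1->S7; S10-0->S9; S10-1->S9

Run two small machines in parallel and take their product. The first has 6 states tracking the input length, saturating at 5; the second has 7 states tracking the last 2 symbols read. A product state is a pair (one from each), accepting exactly when both do. After merging equivalent states the machine shrinks.
11 states suffice.
          0    1  
>  S0     S1   S2 
   S1     S3   S4 
   S2     S5   S6 
   S3     S7   S8 
   S4     S9  S10 
 * S5     S7   S8 
 * S6     S9  S10 
   S7     S7   S7 
   S8     S9   S9 
 * S9     S7   S7 
 * S10    S9   S9 
(> = start, * = accepting)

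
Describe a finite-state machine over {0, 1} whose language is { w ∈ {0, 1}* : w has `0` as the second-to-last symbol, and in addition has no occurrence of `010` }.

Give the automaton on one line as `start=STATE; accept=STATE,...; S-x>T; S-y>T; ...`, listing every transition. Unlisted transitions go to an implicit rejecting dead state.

Build one automaton per condition and run them in lockstep. One (7 states) tracks the last 2 symbols read; the other (4 states) tracks partial matches of the forbidden pattern `010`. Each combined state is a pair, one component from each; accept when both components accept. After merging equivalent states the machine shrinks.
5 states suffice.
       0  1 
>  A   B  A 
   B   C  D 
 * C   C  D 
 * D   E  A 
   E   E  E 
(> = start, * = accepting)

start=A; accept=C,D; A-0>B; A-1>A; B-0>C; B-1>D; C-0>C; C-1>D; D-0>E; D-1>A; E-0>E; E-1>E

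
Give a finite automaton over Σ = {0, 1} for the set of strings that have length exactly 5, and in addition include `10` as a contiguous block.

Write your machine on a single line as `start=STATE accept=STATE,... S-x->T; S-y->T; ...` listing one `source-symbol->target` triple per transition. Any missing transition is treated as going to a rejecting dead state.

Run two small machines in parallel and take their product. One (7 states) tracks the input length, saturating at 6; the other (3 states) tracks whether and how much of `10` has been seen. Each combined state is a pair, one component from each; accept when both components accept. After merging equivalent states the machine shrinks.
A 13-state machine:
          0    1  
>  S0     S1   S2 
   S1     S3   S4 
   S2     S5   S4 
   S3     S6   S7 
   S4     S8   S7 
   S5     S8   S8 
   S6     S9  S10 
   S7    S11  S10 
   S8    S11  S11 
   S9     S9   S9 
   S10   S12   S9 
   S11   S12  S12 
 * S12    S9   S9 
(> = start, * = accepting)

start=S0; accept=S12; S0-0->S1; S0-1->S2; S1-0->S3; S1-1->S4; S2-0->S5; S2-1->S4; S3-0->S6; S3-1->S7; S4-0->S8; S4-1->S7; S5-0->S8; S5-1->S8; S6-0->S9; S6-1->S10; S7-0->S11; S7-1->S10; S8-0->S11; S8-1->S11; S9-0->S9; S9-1->S9; S10-0->S12; S10-1->S9; S11-0->S12; S11-1->S12; S12-0->S9; S12-1->S9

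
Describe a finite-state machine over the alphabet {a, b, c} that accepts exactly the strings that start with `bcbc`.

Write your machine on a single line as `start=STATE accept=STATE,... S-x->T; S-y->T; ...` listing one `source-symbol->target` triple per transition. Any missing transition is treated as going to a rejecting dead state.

Check the first 4 symbols one by one: S0 through S3 record how many have matched `bcbc` so far; any wrong symbol goes to the dead state S5. After all 4 match we enter the accepting sink S4.
6 states suffice.
        a   b   c  
>  S0   S5  S1  S5 
   S1   S5  S5  S2 
   S2   S5  S3  S5 
   S3   S5  S5  S4 
 * S4   S4  S4  S4 
   S5   S5  S5  S5 
(> = start, * = accepting)

start=S0; accept=S4; S0-a->S5; S0-b->S1; S0-c->S5; S1-a->S5; S1-b->S5; S1-c->S2; S2-a->S5; S2-b->S3; S2-c->S5; S3-a->S5; S3-b->S5; S3-c->S4; S4-a->S4; S4-b->S4; S4-c->S4; S5-a->S5; S5-b->S5; S5-c->S5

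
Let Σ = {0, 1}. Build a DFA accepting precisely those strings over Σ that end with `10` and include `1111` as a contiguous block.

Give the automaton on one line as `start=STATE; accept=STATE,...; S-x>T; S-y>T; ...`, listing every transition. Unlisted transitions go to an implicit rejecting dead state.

start=s0; accept=s6; s0-0>s0; s0-1>s1; s1-0>s2; s1-1>s3; s2-0>s0; s2-1>s1; s3-0>s2; s3-1>s4; s4-0>s2; s4-1>s5; s5-0>s6; s5-1>s5; s6-0>s7; s6-1>s5; s7-0>s7; s7-1>s5

Run two small machines in parallel and take their product. The first has 3 states tracking how much of the suffix `10` has currently been matched; the second has 5 states tracking whether and how much of `1111` has been seen. A product state is a pair (one from each), accepting exactly when both do.
8 states suffice.
        0   1  
>  s0   s0  s1 
   s1   s2  s3 
   s2   s0  s1 
   s3   s2  s4 
   s4   s2  s5 
   s5   s6  s5 
 * s6   s7  s5 
   s7   s7  s5 
(> = start, * = accepting)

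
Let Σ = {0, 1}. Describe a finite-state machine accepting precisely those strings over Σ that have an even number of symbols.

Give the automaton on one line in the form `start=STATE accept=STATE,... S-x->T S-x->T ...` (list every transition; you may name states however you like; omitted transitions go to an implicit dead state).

start=A accept=A A-0->B A-1->B B-0->A B-1->A

Only the length mod 2 matters, so use a 2-cycle: from any state, every input symbol moves to the next state, wrapping B back to A. Mark A accepting.
A 2-state machine:
       0  1 
>* A   B  B 
   B   A  A 
(> = start, * = accepting)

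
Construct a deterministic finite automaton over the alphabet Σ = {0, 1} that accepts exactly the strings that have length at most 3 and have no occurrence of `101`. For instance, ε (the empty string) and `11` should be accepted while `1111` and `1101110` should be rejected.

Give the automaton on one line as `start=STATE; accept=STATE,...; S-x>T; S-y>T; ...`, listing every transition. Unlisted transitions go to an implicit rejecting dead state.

Build one automaton per condition and run them in lockstep. The first has 5 states tracking the input length, saturating at 4; the second has 4 states tracking partial matches of the forbidden pattern `101`. A product state is a pair (one from each), accepting exactly when both do.
14 states suffice.
       0  1 
>* A   B  C 
 * B   D  E 
 * C   F  E 
 * D   G  H 
 * E   I  H 
 * F   G  J 
 * G   K  L 
 * H   M  L 
 * I   K  N 
   J   N  N 
   K   K  L 
   L   M  L 
   M   K  N 
   N   N  N 
(> = start, * = accepting)

start=A; accept=A,B,C,D,E,F,G,H,I; A-0>B; A-1>C; B-0>D; B-1>E; C-0>F; C-1>E; D-0>G; D-1>H; E-0>I; E-1>H; F-0>G; F-1>J; G-0>K; G-1>L; H-0>M; H-1>L; I-0>K; I-1>N; J-0>N; J-1>N; K-0>K; K-1>L; L-0>M; L-1>L; M-0>K; M-1>N; N-0>N; N-1>N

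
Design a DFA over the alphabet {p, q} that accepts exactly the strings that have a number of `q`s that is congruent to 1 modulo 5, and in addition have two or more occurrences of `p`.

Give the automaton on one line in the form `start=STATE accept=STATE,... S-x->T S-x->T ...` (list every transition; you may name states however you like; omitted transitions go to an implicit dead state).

start=A accept=G A-p->B A-q->C B-p->D B-q->E C-p->E C-q->F D-p->D D-q->G E-p->G E-q->H F-p->H F-q->I G-p->G G-q->J H-p->J H-q->K I-p->K I-q->L J-p->J J-q->M K-p->M K-q->N L-p->N L-q->A M-p->M M-q->O N-p->O N-q->B O-p->O O-q->D

Build one automaton per condition and run them in lockstep. One (5 states) tracks the count of `q`s modulo 5; the other (4 states) tracks the count of `p`s, saturating at 3. Each combined state is a pair, one component from each; accept when both components accept. Minimizing collapses redundant product states.
       p  q 
>  A   B  C 
   B   D  E 
   C   E  F 
   D   D  G 
   E   G  H 
   F   H  I 
 * G   G  J 
   H   J  K 
   I   K  L 
   J   J  M 
   K   M  N 
   L   N  A 
   M   M  O 
   N   O  B 
   O   O  D 
(> = start, * = accepting)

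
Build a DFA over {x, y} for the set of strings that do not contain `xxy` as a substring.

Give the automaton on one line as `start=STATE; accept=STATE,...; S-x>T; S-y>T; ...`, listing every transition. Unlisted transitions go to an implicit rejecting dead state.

Track partial matches of the forbidden pattern `xxy`. State S3 is a dead state reached once `xxy` has occurred; every other state accepts. S0 means no part of `xxy` is currently matched.
4 states suffice.
        x   y  
>* S0   S1  S0 
 * S1   S2  S0 
 * S2   S2  S3 
   S3   S3  S3 
(> = start, * = accepting)

start=S0; accept=S0,S1,S2; S0-x>S1; S0-y>S0; S1-x>S2; S1-y>S0; S2-x>S2; S2-y>S3; S3-x>S3; S3-y>S3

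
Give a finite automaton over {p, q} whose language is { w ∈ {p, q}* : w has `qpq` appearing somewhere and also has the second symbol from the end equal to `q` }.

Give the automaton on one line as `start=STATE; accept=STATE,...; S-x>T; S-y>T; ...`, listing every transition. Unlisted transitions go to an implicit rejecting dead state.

Handle the two conditions separately and then intersect. One (4 states) tracks whether and how much of `qpq` has been seen; the other (7 states) tracks the last 2 symbols read. Each combined state is a pair, one component from each; accept when both components accept.
11 states suffice.
       p  q 
>  A   B  C 
   B   D  E 
   C   F  G 
   D   D  E 
   E   F  G 
   F   D  H 
   G   F  G 
   H   I  J 
 * I   K  H 
 * J   I  J 
   K   K  H 
(> = start, * = accepting)

start=A; accept=I,J; A-p>B; A-q>C; B-p>D; B-q>E; C-p>F; C-q>G; D-p>D; D-q>E; E-p>F; E-q>G; F-p>D; F-q>H; G-p>F; G-q>G; H-p>I; H-q>J; I-p>K; I-q>H; J-p>I; J-q>J; K-p>K; K-q>H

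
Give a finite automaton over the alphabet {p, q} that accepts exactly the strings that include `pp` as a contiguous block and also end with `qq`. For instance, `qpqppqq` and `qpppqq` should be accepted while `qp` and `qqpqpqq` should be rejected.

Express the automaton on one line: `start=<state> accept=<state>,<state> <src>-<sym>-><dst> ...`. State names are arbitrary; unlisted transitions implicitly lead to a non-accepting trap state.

start=A accept=E A-p->B A-q->A B-p->C B-q->A C-p->C C-q->D D-p->C D-q->E E-p->C E-q->E

Handle the two conditions separately and then intersect. One (3 states) tracks whether and how much of `pp` has been seen; the other (3 states) tracks how much of the suffix `qq` has currently been matched. Each combined state is a pair, one component from each; accept when both components accept. Equivalent product states are then merged.
With 5 states:
       p  q 
>  A   B  A 
   B   C  A 
   C   C  D 
   D   C  E 
 * E   C  E 
(> = start, * = accepting)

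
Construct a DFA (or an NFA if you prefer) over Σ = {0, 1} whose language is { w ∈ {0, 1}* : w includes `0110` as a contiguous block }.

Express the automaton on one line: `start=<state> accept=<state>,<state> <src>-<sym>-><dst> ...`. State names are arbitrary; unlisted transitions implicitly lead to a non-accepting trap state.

start=s0 accept=s4 s0-0->s1 s0-1->s0 s1-0->s1 s1-1->s2 s2-0->s1 s2-1->s3 s3-0->s4 s3-1->s0 s4-0->s4 s4-1->s4

Track how much of `0110` has been matched so far: state s0 is no progress, s4 is the absorbing accept state reached once `0110` has occurred. Intermediate states record partial matches; on a mismatch, fall back to the longest reusable overlap.
        0   1  
>  s0   s1  s0 
   s1   s1  s2 
   s2   s1  s3 
   s3   s4  s0 
 * s4   s4  s4 
(> = start, * = accepting)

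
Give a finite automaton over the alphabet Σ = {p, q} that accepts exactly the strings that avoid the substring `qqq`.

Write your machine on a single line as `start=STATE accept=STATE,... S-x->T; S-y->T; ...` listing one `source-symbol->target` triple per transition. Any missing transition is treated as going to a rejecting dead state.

Track partial matches of the forbidden pattern `qqq`. State S3 is a dead state reached once `qqq` has occurred; every other state accepts. S0 means no part of `qqq` is currently matched.
4 states suffice.
        p   q  
>* S0   S0  S1 
 * S1   S0  S2 
 * S2   S0  S3 
   S3   S3  S3 
(> = start, * = accepting)

start=S0; accept=S0,S1,S2; S0-p->S0; S0-q->S1; S1-p->S0; S1-q->S2; S2-p->S0; S2-q->S3; S3-p->S3; S3-q->S3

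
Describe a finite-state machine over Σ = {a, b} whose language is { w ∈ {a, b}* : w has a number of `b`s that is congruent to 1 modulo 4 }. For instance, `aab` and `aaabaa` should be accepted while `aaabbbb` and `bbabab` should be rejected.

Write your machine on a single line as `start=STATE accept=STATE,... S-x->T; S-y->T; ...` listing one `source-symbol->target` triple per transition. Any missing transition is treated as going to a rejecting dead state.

The only thing that matters is how many `b`s have appeared, reduced mod 4. Use one state per residue: s0 for 0, …, s3 for 3. Reading `b` moves to the next residue; anything else stays put. s1 is accepting.
A 4-state machine:
        a   b  
>  s0   s0  s1 
 * s1   s1  s2 
   s2   s2  s3 
   s3   s3  s0 
(> = start, * = accepting)

start=s0; accept=s1; s0-a->s0; s0-b->s1; s1-a->s1; s1-b->s2; s2-a->s2; s2-b->s3; s3-a->s3; s3-b->s0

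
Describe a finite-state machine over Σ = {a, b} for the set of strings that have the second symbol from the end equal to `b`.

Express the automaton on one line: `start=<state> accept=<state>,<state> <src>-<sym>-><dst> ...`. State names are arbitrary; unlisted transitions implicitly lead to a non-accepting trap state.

Because acceptance depends on a position counted from the end, the machine has to buffer the most recent 2 symbols. Make each state the string of the last up-to-2 symbols read; on input `x` shift the window left and append `x`. Accept when the buffered window has length 2 and begins with `b`.
A 7-state machine:
        a   b  
>  s0   s1  s2 
   s1   s3  s4 
   s2   s5  s6 
   s3   s3  s4 
   s4   s5  s6 
 * s5   s3  s4 
 * s6   s5  s6 
(> = start, * = accepting)

start=s0 accept=s5,s6 s0-a->s1 s0-b->s2 s1-a->s3 s1-b->s4 s2-a->s5 s2-b->s6 s3-a->s3 s3-b->s4 s4-a->s5 s4-b->s6 s5-a->s3 s5-b->s4 s6-a->s5 s6-b->s6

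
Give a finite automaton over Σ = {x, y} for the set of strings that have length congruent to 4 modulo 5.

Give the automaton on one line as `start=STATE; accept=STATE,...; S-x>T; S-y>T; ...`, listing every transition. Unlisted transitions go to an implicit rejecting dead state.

Count input length modulo 5: every symbol advances one step around the cycle q0 → q1 → q2 → q3 → q4 → q0. Accept at q4.
5 states suffice.
        x   y  
>  q0   q1  q1 
   q1   q2  q2 
   q2   q3  q3 
   q3   q4  q4 
 * q4   q0  q0 
(> = start, * = accepting)

start=q0; accept=q4; q0-x>q1; q0-y>q1; q1-x>q2; q1-y>q2; q2-x>q3; q2-y>q3; q3-x>q4; q3-y>q4; q4-x>q0; q4-y>q0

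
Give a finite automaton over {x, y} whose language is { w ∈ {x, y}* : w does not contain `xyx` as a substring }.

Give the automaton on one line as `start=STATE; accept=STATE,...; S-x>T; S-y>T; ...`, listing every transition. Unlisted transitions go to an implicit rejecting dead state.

start=s0; accept=s0,s1,s2; s0-x>s1; s0-y>s0; s1-x>s1; s1-y>s2; s2-x>s3; s2-y>s0; s3-x>s3; s3-y>s3

Track partial matches of the forbidden pattern `xyx`. State s3 is a dead state reached once `xyx` has occurred; every other state accepts. s0 means no part of `xyx` is currently matched.
With 4 states:
        x   y  
>* s0   s1  s0 
 * s1   s1  s2 
 * s2   s3  s0 
   s3   s3  s3 
(> = start, * = accepting)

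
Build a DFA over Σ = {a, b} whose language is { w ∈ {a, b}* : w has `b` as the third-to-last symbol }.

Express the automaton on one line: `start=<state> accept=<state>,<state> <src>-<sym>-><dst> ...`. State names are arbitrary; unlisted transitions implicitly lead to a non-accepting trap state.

start=S0 accept=S11,S12,S13,S14 S0-a->S1 S0-b->S2 S1-a->S3 S1-b->S4 S2-a->S5 S2-b->S6 S3-a->S7 S3-b->S8 S4-a->S9 S4-b->S10 S5-a->S11 S5-b->S12 S6-a->S13 S6-b->S14 S7-a->S7 S7-b->S8 S8-a->S9 S8-b->S10 S9-a->S11 S9-b->S12 S10-a->S13 S10-b->S14 S11-a->S7 S11-b->S8 S12-a->S9 S12-b->S10 S13-a->S11 S13-b->S12 S14-a->S13 S14-b->S14

Because acceptance depends on a position counted from the end, the machine has to buffer the most recent 3 symbols. Make each state the string of the last up-to-3 symbols read; on input `x` shift the window left and append `x`. Accept when the buffered window has length 3 and begins with `b`.
With 15 states:
          a    b  
>  S0     S1   S2 
   S1     S3   S4 
   S2     S5   S6 
   S3     S7   S8 
   S4     S9  S10 
   S5    S11  S12 
   S6    S13  S14 
   S7     S7   S8 
   S8     S9  S10 
   S9    S11  S12 
   S10   S13  S14 
 * S11    S7   S8 
 * S12    S9  S10 
 * S13   S11  S12 
 * S14   S13  S14 
(> = start, * = accepting)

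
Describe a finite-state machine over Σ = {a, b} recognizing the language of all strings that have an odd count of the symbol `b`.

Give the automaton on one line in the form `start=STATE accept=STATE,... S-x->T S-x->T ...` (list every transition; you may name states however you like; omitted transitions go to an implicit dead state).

The only thing that matters is how many `b`s have appeared, reduced mod 2. Use one state per residue: s0 for 0, …, s1 for 1. Reading `b` moves to the next residue; anything else stays put. s1 is accepting.
A 2-state machine:
        a   b  
>  s0   s0  s1 
 * s1   s1  s0 
(> = start, * = accepting)

start=s0 accept=s1 s0-a->s0 s0-b->s1 s1-a->s1 s1-b->s0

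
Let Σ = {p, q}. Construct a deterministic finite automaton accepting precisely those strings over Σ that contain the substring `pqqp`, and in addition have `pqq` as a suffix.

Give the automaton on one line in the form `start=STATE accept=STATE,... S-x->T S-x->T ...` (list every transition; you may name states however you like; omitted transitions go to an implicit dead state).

start=s0 accept=s6 s0-p->s1 s0-q->s0 s1-p->s1 s1-q->s2 s2-p->s1 s2-q->s3 s3-p->s4 s3-q->s0 s4-p->s4 s4-q->s5 s5-p->s4 s5-q->s6 s6-p->s4 s6-q->s7 s7-p->s4 s7-q->s7

Build one automaton per condition and run them in lockstep. One (5 states) tracks whether and how much of `pqqp` has been seen; the other (4 states) tracks how much of the suffix `pqq` has currently been matched. Each combined state is a pair, one component from each; accept when both components accept.
8 states suffice.
        p   q  
>  s0   s1  s0 
   s1   s1  s2 
   s2   s1  s3 
   s3   s4  s0 
   s4   s4  s5 
   s5   s4  s6 
 * s6   s4  s7 
   s7   s4  s7 
(> = start, * = accepting)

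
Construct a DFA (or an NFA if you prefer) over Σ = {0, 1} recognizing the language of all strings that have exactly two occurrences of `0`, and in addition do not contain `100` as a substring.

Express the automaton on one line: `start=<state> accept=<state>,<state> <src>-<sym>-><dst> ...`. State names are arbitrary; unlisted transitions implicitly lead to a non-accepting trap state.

start=s0 accept=s3 s0-0->s1 s0-1->s2 s1-0->s3 s1-1->s1 s2-0->s4 s2-1->s2 s3-0->s5 s3-1->s3 s4-0->s5 s4-1->s1 s5-0->s5 s5-1->s5

Run two small machines in parallel and take their product. One (4 states) tracks the count of `0`s, saturating at 3; the other (4 states) tracks partial matches of the forbidden pattern `100`. Each combined state is a pair, one component from each; accept when both components accept. After merging equivalent states the machine shrinks.
6 states suffice.
        0   1  
>  s0   s1  s2 
   s1   s3  s1 
   s2   s4  s2 
 * s3   s5  s3 
   s4   s5  s1 
   s5   s5  s5 
(> = start, * = accepting)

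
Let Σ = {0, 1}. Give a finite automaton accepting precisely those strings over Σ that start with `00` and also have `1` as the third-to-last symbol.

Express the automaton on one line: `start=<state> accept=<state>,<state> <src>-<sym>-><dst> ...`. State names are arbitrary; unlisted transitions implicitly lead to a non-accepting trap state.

Build one automaton per condition and run them in lockstep. One (4 states) tracks whether the input so far still matches the prefix `00`; the other (15 states) tracks the last 3 symbols read. Each combined state is a pair, one component from each; accept when both components accept. Minimizing collapses redundant product states.
          0    1  
>  S0     S1   S2 
   S1     S3   S2 
   S2     S2   S2 
   S3     S3   S4 
   S4     S5   S6 
   S5     S7   S8 
   S6     S9  S10 
 * S7     S3   S4 
 * S8     S5   S6 
 * S9     S7   S8 
 * S10    S9  S10 
(> = start, * = accepting)

start=S0 accept=S7,S8,S9,S10 S0-0->S1 S0-1->S2 S1-0->S3 S1-1->S2 S2-0->S2 S2-1->S2 S3-0->S3 S3-1->S4 S4-0->S5 S4-1->S6 S5-0->S7 S5-1->S8 S6-0->S9 S6-1->S10 S7-0->S3 S7-1->S4 S8-0->S5 S8-1->S6 S9-0->S7 S9-1->S8 S10-0->S9 S10-1->S10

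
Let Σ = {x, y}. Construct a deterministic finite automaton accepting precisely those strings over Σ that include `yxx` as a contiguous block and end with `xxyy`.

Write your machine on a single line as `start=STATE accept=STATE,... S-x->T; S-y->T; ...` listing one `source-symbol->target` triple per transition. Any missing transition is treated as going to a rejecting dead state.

start=S0; accept=S5; S0-x->S0; S0-y->S1; S1-x->S2; S1-y->S1; S2-x->S3; S2-y->S1; S3-x->S3; S3-y->S4; S4-x->S2; S4-y->S5; S5-x->S2; S5-y->S1

Build one automaton per condition and run them in lockstep. The first has 4 states tracking whether and how much of `yxx` has been seen; the second has 5 states tracking how much of the suffix `xxyy` has currently been matched. A product state is a pair (one from each), accepting exactly when both do. Minimizing collapses redundant product states.
        x   y  
>  S0   S0  S1 
   S1   S2  S1 
   S2   S3  S1 
   S3   S3  S4 
   S4   S2  S5 
 * S5   S2  S1 
(> = start, * = accepting)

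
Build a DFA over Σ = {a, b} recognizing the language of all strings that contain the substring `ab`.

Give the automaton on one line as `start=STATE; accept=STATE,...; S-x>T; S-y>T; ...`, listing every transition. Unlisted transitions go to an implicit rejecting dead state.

start=q0; accept=q2; q0-a>q1; q0-b>q0; q1-a>q1; q1-b>q2; q2-a>q2; q2-b>q2

States q0..q1 record the length of the longest prefix of `ab` that matches the current input suffix. Reaching q2 means `ab` has been seen, and we stay there forever. Accept from q2.
A 3-state machine:
        a   b  
>  q0   q1  q0 
   q1   q1  q2 
 * q2   q2  q2 
(> = start, * = accepting)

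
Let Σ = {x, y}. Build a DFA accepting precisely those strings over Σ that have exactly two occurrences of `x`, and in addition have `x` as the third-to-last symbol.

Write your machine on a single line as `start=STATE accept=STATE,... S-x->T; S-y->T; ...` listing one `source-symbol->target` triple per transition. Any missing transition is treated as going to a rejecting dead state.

Build one automaton per condition and run them in lockstep. The first has 4 states tracking the count of `x`s, saturating at 3; the second has 15 states tracking the last 3 symbols read. A product state is a pair (one from each), accepting exactly when both do. Equivalent product states are then merged.
          x    y  
>  s0     s1   s0 
   s1     s2   s3 
   s2     s4   s5 
   s3     s6   s7 
   s4     s4   s4 
 * s5     s4   s8 
 * s6     s4   s9 
   s7    s10   s7 
 * s8     s4   s4 
   s9     s4   s8 
   s10    s4   s9 
(> = start, * = accepting)

start=s0; accept=s5,s6,s8; s0-x->s1; s0-y->s0; s1-x->s2; s1-y->s3; s2-x->s4; s2-y->s5; s3-x->s6; s3-y->s7; s4-x->s4; s4-y->s4; s5-x->s4; s5-y->s8; s6-x->s4; s6-y->s9; s7-x->s10; s7-y->s7; s8-x->s4; s8-y->s4; s9-x->s4; s9-y->s8; s10-x->s4; s10-y->s9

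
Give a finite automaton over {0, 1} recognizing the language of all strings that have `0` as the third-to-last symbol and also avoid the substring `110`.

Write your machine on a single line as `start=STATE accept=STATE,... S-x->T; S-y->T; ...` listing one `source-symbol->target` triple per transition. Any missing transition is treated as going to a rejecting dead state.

Handle the two conditions separately and then intersect. One (15 states) tracks the last 3 symbols read; the other (4 states) tracks partial matches of the forbidden pattern `110`. Each combined state is a pair, one component from each; accept when both components accept. Minimizing collapses redundant product states.
With 10 states:
        0   1  
>  q0   q1  q2 
   q1   q3  q4 
   q2   q1  q5 
   q3   q6  q7 
   q4   q8  q9 
   q5   q5  q5 
 * q6   q6  q7 
 * q7   q8  q9 
 * q8   q3  q4 
 * q9   q5  q5 
(> = start, * = accepting)

start=q0; accept=q6,q7,q8,q9; q0-0->q1; q0-1->q2; q1-0->q3; q1-1->q4; q2-0->q1; q2-1->q5; q3-0->q6; q3-1->q7; q4-0->q8; q4-1->q9; q5-0->q5; q5-1->q5; q6-0->q6; q6-1->q7; q7-0->q8; q7-1->q9; q8-0->q3; q8-1->q4; q9-0->q5; q9-1->q5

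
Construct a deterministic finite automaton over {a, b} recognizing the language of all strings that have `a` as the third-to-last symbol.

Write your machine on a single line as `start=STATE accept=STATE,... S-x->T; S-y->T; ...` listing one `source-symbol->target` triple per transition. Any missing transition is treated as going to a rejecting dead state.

Because acceptance depends on a position counted from the end, the machine has to buffer the most recent 3 symbols. Make each state the string of the last up-to-3 symbols read; on input `x` shift the window left and append `x`. Accept when the buffered window has length 3 and begins with `a`.
A 15-state machine:
          a    b  
>  q0     q1   q2 
   q1     q3   q4 
   q2     q5   q6 
   q3     q7   q8 
   q4     q9  q10 
   q5    q11  q12 
   q6    q13  q14 
 * q7     q7   q8 
 * q8     q9  q10 
 * q9    q11  q12 
 * q10   q13  q14 
   q11    q7   q8 
   q12    q9  q10 
   q13   q11  q12 
   q14   q13  q14 
(> = start, * = accepting)

start=q0; accept=q7,q8,q9,q10; q0-a->q1; q0-b->q2; q1-a->q3; q1-b->q4; q2-a->q5; q2-b->q6; q3-a->q7; q3-b->q8; q4-a->q9; q4-b->q10; q5-a->q11; q5-b->q12; q6-a->q13; q6-b->q14; q7-a->q7; q7-b->q8; q8-a->q9; q8-b->q10; q9-a->q11; q9-b->q12; q10-a->q13; q10-b->q14; q11-a->q7; q11-b->q8; q12-a->q9; q12-b->q10; q13-a->q11; q13-b->q12; q14-a->q13; q14-b->q14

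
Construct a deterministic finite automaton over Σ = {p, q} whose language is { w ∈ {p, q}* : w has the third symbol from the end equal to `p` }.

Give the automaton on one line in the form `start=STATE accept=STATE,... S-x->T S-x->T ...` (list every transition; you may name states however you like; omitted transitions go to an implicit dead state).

Because acceptance depends on a position counted from the end, the machine has to buffer the most recent 3 symbols. Make each state the string of the last up-to-3 symbols read; on input `x` shift the window left and append `x`. Accept when the buffered window has length 3 and begins with `p`.
15 states suffice.
       p  q 
>  A   B  C 
   B   D  E 
   C   F  G 
   D   H  I 
   E   J  K 
   F   L  M 
   G   N  O 
 * H   H  I 
 * I   J  K 
 * J   L  M 
 * K   N  O 
   L   H  I 
   M   J  K 
   N   L  M 
   O   N  O 
(> = start, * = accepting)

start=A accept=H,I,J,K A-p->B A-q->C B-p->D B-q->E C-p->F C-q->G D-p->H D-q->I E-p->J E-q->K F-p->L F-q->M G-p->N G-q->O H-p->H H-q->I I-p->J I-q->K J-p->L J-q->M K-p->N K-q->O L-p->H L-q->I M-p->J M-q->K N-p->L N-q->M O-p->N O-q->O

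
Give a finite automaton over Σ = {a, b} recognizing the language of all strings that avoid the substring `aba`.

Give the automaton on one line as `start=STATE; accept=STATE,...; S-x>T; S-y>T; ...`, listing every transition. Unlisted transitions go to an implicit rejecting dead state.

start=q0; accept=q0,q1,q2; q0-a>q1; q0-b>q0; q1-a>q1; q1-b>q2; q2-a>q3; q2-b>q0; q3-a>q3; q3-b>q3

This is the complement of 'contains `aba`'. Use the same substring-matching states — q0 through q3 holding how much of `aba` has just been matched — but flip the accepting set: everything except the trap q3 accepts.
4 states suffice.
        a   b  
>* q0   q1  q0 
 * q1   q1  q2 
 * q2   q3  q0 
   q3   q3  q3 
(> = start, * = accepting)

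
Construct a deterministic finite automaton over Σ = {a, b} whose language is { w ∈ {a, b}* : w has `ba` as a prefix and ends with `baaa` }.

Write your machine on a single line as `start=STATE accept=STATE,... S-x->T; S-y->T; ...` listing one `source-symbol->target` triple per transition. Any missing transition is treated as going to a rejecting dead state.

start=S0; accept=S9; S0-a->S1; S0-b->S2; S1-a->S1; S1-b->S3; S2-a->S4; S2-b->S3; S3-a->S5; S3-b->S3; S4-a->S6; S4-b->S7; S5-a->S8; S5-b->S3; S6-a->S9; S6-b->S7; S7-a->S4; S7-b->S7; S8-a->S10; S8-b->S3; S9-a->S11; S9-b->S7; S10-a->S1; S10-b->S3; S11-a->S11; S11-b->S7

Build one automaton per condition and run them in lockstep. One (4 states) tracks whether the input so far still matches the prefix `ba`; the other (5 states) tracks how much of the suffix `baaa` has currently been matched. Each combined state is a pair, one component from each; accept when both components accept.
With 12 states:
          a    b  
>  S0     S1   S2 
   S1     S1   S3 
   S2     S4   S3 
   S3     S5   S3 
   S4     S6   S7 
   S5     S8   S3 
   S6     S9   S7 
   S7     S4   S7 
   S8    S10   S3 
 * S9    S11   S7 
   S10    S1   S3 
   S11   S11   S7 
(> = start, * = accepting)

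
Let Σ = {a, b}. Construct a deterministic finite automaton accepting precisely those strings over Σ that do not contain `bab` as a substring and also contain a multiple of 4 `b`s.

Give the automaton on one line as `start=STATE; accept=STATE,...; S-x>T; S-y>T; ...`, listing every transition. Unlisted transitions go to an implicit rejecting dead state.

start=S0; accept=S0,S10,S12; S0-a>S0; S0-b>S1; S1-a>S2; S1-b>S3; S2-a>S4; S2-b>S5; S3-a>S6; S3-b>S7; S4-a>S4; S4-b>S3; S5-a>S5; S5-b>S5; S6-a>S8; S6-b>S5; S7-a>S9; S7-b>S10; S8-a>S8; S8-b>S7; S9-a>S11; S9-b>S5; S10-a>S12; S10-b>S1; S11-a>S11; S11-b>S10; S12-a>S0; S12-b>S5

Handle the two conditions separately and then intersect. The first has 4 states tracking partial matches of the forbidden pattern `bab`; the second has 4 states tracking the count of `b`s modulo 4. A product state is a pair (one from each), accepting exactly when both do. Minimizing collapses redundant product states.
13 states suffice.
          a    b  
>* S0     S0   S1 
   S1     S2   S3 
   S2     S4   S5 
   S3     S6   S7 
   S4     S4   S3 
   S5     S5   S5 
   S6     S8   S5 
   S7     S9  S10 
   S8     S8   S7 
   S9    S11   S5 
 * S10   S12   S1 
   S11   S11  S10 
 * S12    S0   S5 
(> = start, * = accepting)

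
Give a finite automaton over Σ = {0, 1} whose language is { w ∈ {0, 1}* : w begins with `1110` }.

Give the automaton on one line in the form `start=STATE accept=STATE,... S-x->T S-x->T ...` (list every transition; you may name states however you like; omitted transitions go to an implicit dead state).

start=q0 accept=q4 q0-0->q5 q0-1->q1 q1-0->q5 q1-1->q2 q2-0->q5 q2-1->q3 q3-0->q4 q3-1->q5 q4-0->q4 q4-1->q4 q5-0->q5 q5-1->q5

Walk along `1110` while the input agrees: from q0 take `1` to q1, and so on. Any deviation drops to the rejecting sink q5. Once q4 is reached the prefix is confirmed and every continuation is accepted.
A 6-state machine:
        0   1  
>  q0   q5  q1 
   q1   q5  q2 
   q2   q5  q3 
   q3   q4  q5 
 * q4   q4  q4 
   q5   q5  q5 
(> = start, * = accepting)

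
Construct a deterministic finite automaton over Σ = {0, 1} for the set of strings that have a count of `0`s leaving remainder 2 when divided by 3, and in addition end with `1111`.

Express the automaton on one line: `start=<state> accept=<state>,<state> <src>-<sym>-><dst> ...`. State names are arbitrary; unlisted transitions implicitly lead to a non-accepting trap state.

start=q0 accept=q14 q0-0->q1 q0-1->q2 q1-0->q3 q1-1->q4 q2-0->q1 q2-1->q5 q3-0->q0 q3-1->q6 q4-0->q3 q4-1->q7 q5-0->q1 q5-1->q8 q6-0->q0 q6-1->q9 q7-0->q3 q7-1->q10 q8-0->q1 q8-1->q11 q9-0->q0 q9-1->q12 q10-0->q3 q10-1->q13 q11-0->q1 q11-1->q11 q12-0->q0 q12-1->q14 q13-0->q3 q13-1->q13 q14-0->q0 q14-1->q14

Handle the two conditions separately and then intersect. One (3 states) tracks the count of `0`s modulo 3; the other (5 states) tracks how much of the suffix `1111` has currently been matched. Each combined state is a pair, one component from each; accept when both components accept.
A 15-state machine:
          0    1  
>  q0     q1   q2 
   q1     q3   q4 
   q2     q1   q5 
   q3     q0   q6 
   q4     q3   q7 
   q5     q1   q8 
   q6     q0   q9 
   q7     q3  q10 
   q8     q1  q11 
   q9     q0  q12 
   q10    q3  q13 
   q11    q1  q11 
   q12    q0  q14 
   q13    q3  q13 
 * q14    q0  q14 
(> = start, * = accepting)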